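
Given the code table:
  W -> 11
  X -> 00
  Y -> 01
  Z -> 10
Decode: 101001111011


Decoding:
10 -> Z
10 -> Z
01 -> Y
11 -> W
10 -> Z
11 -> W


Result: ZZYWZW


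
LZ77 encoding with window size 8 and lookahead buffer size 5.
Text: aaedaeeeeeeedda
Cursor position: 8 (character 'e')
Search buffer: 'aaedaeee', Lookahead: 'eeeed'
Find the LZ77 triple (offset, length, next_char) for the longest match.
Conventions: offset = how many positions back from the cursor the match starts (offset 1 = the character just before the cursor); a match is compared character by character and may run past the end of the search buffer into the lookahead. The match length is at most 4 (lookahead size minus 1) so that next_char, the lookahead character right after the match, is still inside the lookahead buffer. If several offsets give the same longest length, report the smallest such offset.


Try each offset into the search buffer:
  offset=1 (pos 7, char 'e'): match length 4
  offset=2 (pos 6, char 'e'): match length 4
  offset=3 (pos 5, char 'e'): match length 4
  offset=4 (pos 4, char 'a'): match length 0
  offset=5 (pos 3, char 'd'): match length 0
  offset=6 (pos 2, char 'e'): match length 1
  offset=7 (pos 1, char 'a'): match length 0
  offset=8 (pos 0, char 'a'): match length 0
Longest match has length 4, found at offsets 1, 2, 3; take the smallest, offset 1.
next_char = character at position 8 + 4 = 12 -> 'd'

Best match: offset=1, length=4 (matching 'eeee' starting at position 7)
LZ77 triple: (1, 4, 'd')


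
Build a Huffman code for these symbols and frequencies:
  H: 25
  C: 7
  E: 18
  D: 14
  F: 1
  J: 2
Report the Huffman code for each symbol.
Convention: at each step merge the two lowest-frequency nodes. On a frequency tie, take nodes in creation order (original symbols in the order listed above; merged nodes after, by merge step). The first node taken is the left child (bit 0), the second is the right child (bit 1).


Huffman tree construction:
Step 1: Merge F(1) + J(2) = 3
Step 2: Merge (F+J)(3) + C(7) = 10
Step 3: Merge ((F+J)+C)(10) + D(14) = 24
Step 4: Merge E(18) + (((F+J)+C)+D)(24) = 42
Step 5: Merge H(25) + (E+(((F+J)+C)+D))(42) = 67
Read each symbol's code off the tree from the root (left child = 0, right child = 1).

Codes:
  H: 0 (length 1)
  C: 1101 (length 4)
  E: 10 (length 2)
  D: 111 (length 3)
  F: 11000 (length 5)
  J: 11001 (length 5)
Average code length: 146/67 = 2.1791 bits/symbol


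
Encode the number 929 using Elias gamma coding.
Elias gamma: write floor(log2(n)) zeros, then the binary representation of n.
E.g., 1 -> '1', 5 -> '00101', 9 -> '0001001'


num_bits = floor(log2(929)) + 1 = 10
leading_zeros = num_bits - 1 = 9
binary(929) = 1110100001

Elias gamma(929) = '000000000' + '1110100001' = 0000000001110100001 (19 bits)


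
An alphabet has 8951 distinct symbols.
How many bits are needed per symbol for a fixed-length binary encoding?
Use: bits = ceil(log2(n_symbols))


log2(8951) = 13.1278
Bracket: 2^13 = 8192 < 8951 <= 2^14 = 16384
So ceil(log2(8951)) = 14

bits = ceil(log2(8951)) = ceil(13.1278) = 14 bits


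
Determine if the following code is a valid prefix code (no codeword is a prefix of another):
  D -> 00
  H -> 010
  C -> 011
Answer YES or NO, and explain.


Checking each pair (does one codeword prefix another?):
  D='00' vs H='010': no prefix
  D='00' vs C='011': no prefix
  H='010' vs D='00': no prefix
  H='010' vs C='011': no prefix
  C='011' vs D='00': no prefix
  C='011' vs H='010': no prefix
No violation found over all pairs.

YES -- this is a valid prefix code. No codeword is a prefix of any other codeword.


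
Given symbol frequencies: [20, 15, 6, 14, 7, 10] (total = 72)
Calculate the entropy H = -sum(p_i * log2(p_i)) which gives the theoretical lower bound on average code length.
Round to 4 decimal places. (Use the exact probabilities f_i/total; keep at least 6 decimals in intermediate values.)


Per-symbol terms -p_i * log2(p_i) with p_i = f_i/72:
  p = 20/72 = 0.277778: log2(p) = -1.847997, -p*log2(p) = 0.513332
  p = 15/72 = 0.208333: log2(p) = -2.263034, -p*log2(p) = 0.471466
  p = 6/72 = 0.083333: log2(p) = -3.584963, -p*log2(p) = 0.298747
  p = 14/72 = 0.194444: log2(p) = -2.362570, -p*log2(p) = 0.459389
  p = 7/72 = 0.097222: log2(p) = -3.362570, -p*log2(p) = 0.326917
  p = 10/72 = 0.138889: log2(p) = -2.847997, -p*log2(p) = 0.395555
H = 0.513332 + 0.471466 + 0.298747 + 0.459389 + 0.326917 + 0.395555 = 2.465406

H = 2.4654 bits/symbol


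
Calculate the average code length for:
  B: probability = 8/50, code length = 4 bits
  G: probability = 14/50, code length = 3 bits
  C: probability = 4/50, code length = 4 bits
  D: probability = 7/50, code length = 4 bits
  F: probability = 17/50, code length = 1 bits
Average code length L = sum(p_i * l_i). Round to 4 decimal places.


Weighted contributions p_i * l_i:
  B: (8/50) * 4 = 32/50
  G: (14/50) * 3 = 42/50
  C: (4/50) * 4 = 16/50
  D: (7/50) * 4 = 28/50
  F: (17/50) * 1 = 17/50
Sum = (32 + 42 + 16 + 28 + 17)/50 = 135/50

L = 135/50 = 2.7000 bits/symbol


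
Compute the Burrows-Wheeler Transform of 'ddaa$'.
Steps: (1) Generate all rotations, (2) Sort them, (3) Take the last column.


Rotations (sorted):
  0: $ddaa -> last char: a
  1: a$dda -> last char: a
  2: aa$dd -> last char: d
  3: daa$d -> last char: d
  4: ddaa$ -> last char: $


BWT = aadd$


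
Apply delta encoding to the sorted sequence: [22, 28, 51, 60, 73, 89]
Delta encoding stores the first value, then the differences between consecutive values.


First value: 22
Deltas:
  28 - 22 = 6
  51 - 28 = 23
  60 - 51 = 9
  73 - 60 = 13
  89 - 73 = 16


Delta encoded: [22, 6, 23, 9, 13, 16]


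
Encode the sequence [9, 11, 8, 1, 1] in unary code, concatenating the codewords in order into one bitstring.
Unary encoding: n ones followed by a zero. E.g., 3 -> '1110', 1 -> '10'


Encode each number as n ones followed by a terminating 0:
  9 -> 1111111110 (10 bits)
  11 -> 111111111110 (12 bits)
  8 -> 111111110 (9 bits)
  1 -> 10 (2 bits)
  1 -> 10 (2 bits)
Total length = 10 + 12 + 9 + 2 + 2 = 35 bits.

Unary([9, 11, 8, 1, 1]) = 11111111101111111111101111111101010 (35 bits)


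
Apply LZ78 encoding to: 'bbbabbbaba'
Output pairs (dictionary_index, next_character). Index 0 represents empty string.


LZ78 encoding steps:
Dictionary: {0: ''}
Step 1: w='' (idx 0), next='b' -> output (0, 'b'), add 'b' as idx 1
Step 2: w='b' (idx 1), next='b' -> output (1, 'b'), add 'bb' as idx 2
Step 3: w='' (idx 0), next='a' -> output (0, 'a'), add 'a' as idx 3
Step 4: w='bb' (idx 2), next='b' -> output (2, 'b'), add 'bbb' as idx 4
Step 5: w='a' (idx 3), next='b' -> output (3, 'b'), add 'ab' as idx 5
Step 6: w='a' (idx 3), end of input -> output (3, '')


Encoded: [(0, 'b'), (1, 'b'), (0, 'a'), (2, 'b'), (3, 'b'), (3, '')]


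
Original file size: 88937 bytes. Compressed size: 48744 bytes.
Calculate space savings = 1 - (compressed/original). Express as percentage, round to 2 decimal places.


ratio = compressed/original = 48744/88937 = 0.548073
savings = 1 - ratio = 1 - 0.548073 = 0.451927
as a percentage: 0.451927 * 100 = 45.19%

Space savings = 1 - 48744/88937 = 45.19%


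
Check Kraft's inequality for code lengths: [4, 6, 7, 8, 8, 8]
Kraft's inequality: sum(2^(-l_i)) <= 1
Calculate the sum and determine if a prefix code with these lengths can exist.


Sum = 2^(-4) + 2^(-6) + 2^(-7) + 2^(-8) + 2^(-8) + 2^(-8)
    = 0.0625 + 0.015625 + 0.0078125 + 0.00390625 + 0.00390625 + 0.00390625
    = 25/256 = 0.09765625
Since 0.09765625 <= 1, Kraft's inequality IS satisfied.
A prefix code with these lengths CAN exist.

Kraft sum = 0.09765625. Satisfied.


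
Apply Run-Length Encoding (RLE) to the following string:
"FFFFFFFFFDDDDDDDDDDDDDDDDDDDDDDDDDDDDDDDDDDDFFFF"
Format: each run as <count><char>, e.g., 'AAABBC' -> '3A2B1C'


Scanning runs left to right:
  i=0: run of 'F' x 9 -> '9F'
  i=9: run of 'D' x 35 -> '35D'
  i=44: run of 'F' x 4 -> '4F'

RLE = 9F35D4F


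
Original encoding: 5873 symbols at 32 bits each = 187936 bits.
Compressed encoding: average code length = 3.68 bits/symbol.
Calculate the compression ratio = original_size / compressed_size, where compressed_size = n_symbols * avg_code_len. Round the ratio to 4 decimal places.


original_size = n_symbols * orig_bits = 5873 * 32 = 187936 bits
compressed_size = n_symbols * avg_code_len = 5873 * 3.68 = 21612.64 bits
ratio = original_size / compressed_size = 187936 / 21612.64 = 8.6957

Compression ratio = 8.6957


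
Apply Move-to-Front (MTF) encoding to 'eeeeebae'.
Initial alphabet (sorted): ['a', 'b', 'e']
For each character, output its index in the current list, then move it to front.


MTF encoding:
'e': index 2 in ['a', 'b', 'e'] -> ['e', 'a', 'b']
'e': index 0 in ['e', 'a', 'b'] -> ['e', 'a', 'b']
'e': index 0 in ['e', 'a', 'b'] -> ['e', 'a', 'b']
'e': index 0 in ['e', 'a', 'b'] -> ['e', 'a', 'b']
'e': index 0 in ['e', 'a', 'b'] -> ['e', 'a', 'b']
'b': index 2 in ['e', 'a', 'b'] -> ['b', 'e', 'a']
'a': index 2 in ['b', 'e', 'a'] -> ['a', 'b', 'e']
'e': index 2 in ['a', 'b', 'e'] -> ['e', 'a', 'b']


Output: [2, 0, 0, 0, 0, 2, 2, 2]


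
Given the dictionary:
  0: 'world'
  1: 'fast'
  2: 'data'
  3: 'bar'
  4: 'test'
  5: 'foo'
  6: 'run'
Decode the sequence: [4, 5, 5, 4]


Look up each index in the dictionary:
  4 -> 'test'
  5 -> 'foo'
  5 -> 'foo'
  4 -> 'test'

Decoded: "test foo foo test"


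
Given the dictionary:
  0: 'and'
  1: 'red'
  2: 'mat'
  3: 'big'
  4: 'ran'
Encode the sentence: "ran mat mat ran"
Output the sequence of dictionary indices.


Look up each word in the dictionary:
  'ran' -> 4
  'mat' -> 2
  'mat' -> 2
  'ran' -> 4

Encoded: [4, 2, 2, 4]


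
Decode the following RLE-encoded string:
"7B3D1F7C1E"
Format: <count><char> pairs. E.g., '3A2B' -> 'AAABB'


Expanding each <count><char> pair:
  7B -> 'BBBBBBB'
  3D -> 'DDD'
  1F -> 'F'
  7C -> 'CCCCCCC'
  1E -> 'E'

Decoded = BBBBBBBDDDFCCCCCCCE


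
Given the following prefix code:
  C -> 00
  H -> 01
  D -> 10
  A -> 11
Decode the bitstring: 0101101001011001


Decoding step by step:
Bits 01 -> H
Bits 01 -> H
Bits 10 -> D
Bits 10 -> D
Bits 01 -> H
Bits 01 -> H
Bits 10 -> D
Bits 01 -> H


Decoded message: HHDDHHDH


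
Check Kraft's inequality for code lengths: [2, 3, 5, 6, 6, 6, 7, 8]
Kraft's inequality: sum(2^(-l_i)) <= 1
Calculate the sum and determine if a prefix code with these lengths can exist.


Sum = 2^(-2) + 2^(-3) + 2^(-5) + 2^(-6) + 2^(-6) + 2^(-6) + 2^(-7) + 2^(-8)
    = 0.25 + 0.125 + 0.03125 + 0.015625 + 0.015625 + 0.015625 + 0.0078125 + 0.00390625
    = 119/256 = 0.46484375
Since 0.46484375 <= 1, Kraft's inequality IS satisfied.
A prefix code with these lengths CAN exist.

Kraft sum = 0.46484375. Satisfied.


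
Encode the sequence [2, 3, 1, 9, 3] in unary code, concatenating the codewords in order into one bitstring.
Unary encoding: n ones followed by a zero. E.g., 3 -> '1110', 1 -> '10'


Encode each number as n ones followed by a terminating 0:
  2 -> 110 (3 bits)
  3 -> 1110 (4 bits)
  1 -> 10 (2 bits)
  9 -> 1111111110 (10 bits)
  3 -> 1110 (4 bits)
Total length = 3 + 4 + 2 + 10 + 4 = 23 bits.

Unary([2, 3, 1, 9, 3]) = 11011101011111111101110 (23 bits)


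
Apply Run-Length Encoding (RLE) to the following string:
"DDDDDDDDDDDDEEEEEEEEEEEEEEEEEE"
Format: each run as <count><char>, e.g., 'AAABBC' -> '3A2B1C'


Scanning runs left to right:
  i=0: run of 'D' x 12 -> '12D'
  i=12: run of 'E' x 18 -> '18E'

RLE = 12D18E


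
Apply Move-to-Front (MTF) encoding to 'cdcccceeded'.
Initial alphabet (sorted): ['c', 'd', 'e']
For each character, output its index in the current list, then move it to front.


MTF encoding:
'c': index 0 in ['c', 'd', 'e'] -> ['c', 'd', 'e']
'd': index 1 in ['c', 'd', 'e'] -> ['d', 'c', 'e']
'c': index 1 in ['d', 'c', 'e'] -> ['c', 'd', 'e']
'c': index 0 in ['c', 'd', 'e'] -> ['c', 'd', 'e']
'c': index 0 in ['c', 'd', 'e'] -> ['c', 'd', 'e']
'c': index 0 in ['c', 'd', 'e'] -> ['c', 'd', 'e']
'e': index 2 in ['c', 'd', 'e'] -> ['e', 'c', 'd']
'e': index 0 in ['e', 'c', 'd'] -> ['e', 'c', 'd']
'd': index 2 in ['e', 'c', 'd'] -> ['d', 'e', 'c']
'e': index 1 in ['d', 'e', 'c'] -> ['e', 'd', 'c']
'd': index 1 in ['e', 'd', 'c'] -> ['d', 'e', 'c']


Output: [0, 1, 1, 0, 0, 0, 2, 0, 2, 1, 1]


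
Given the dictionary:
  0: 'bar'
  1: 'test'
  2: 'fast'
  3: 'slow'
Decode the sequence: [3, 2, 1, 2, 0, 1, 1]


Look up each index in the dictionary:
  3 -> 'slow'
  2 -> 'fast'
  1 -> 'test'
  2 -> 'fast'
  0 -> 'bar'
  1 -> 'test'
  1 -> 'test'

Decoded: "slow fast test fast bar test test"


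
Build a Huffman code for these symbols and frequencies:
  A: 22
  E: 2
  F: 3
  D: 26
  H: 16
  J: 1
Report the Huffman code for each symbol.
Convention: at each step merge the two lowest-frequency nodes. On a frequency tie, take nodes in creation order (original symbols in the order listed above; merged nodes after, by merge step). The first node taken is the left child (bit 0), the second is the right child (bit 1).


Huffman tree construction:
Step 1: Merge J(1) + E(2) = 3
Step 2: Merge F(3) + (J+E)(3) = 6
Step 3: Merge (F+(J+E))(6) + H(16) = 22
Step 4: Merge A(22) + ((F+(J+E))+H)(22) = 44
Step 5: Merge D(26) + (A+((F+(J+E))+H))(44) = 70
Read each symbol's code off the tree from the root (left child = 0, right child = 1).

Codes:
  A: 10 (length 2)
  E: 11011 (length 5)
  F: 1100 (length 4)
  D: 0 (length 1)
  H: 111 (length 3)
  J: 11010 (length 5)
Average code length: 145/70 = 2.0714 bits/symbol


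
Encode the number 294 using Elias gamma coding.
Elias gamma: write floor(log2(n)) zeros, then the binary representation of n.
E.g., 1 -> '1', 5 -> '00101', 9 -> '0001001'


num_bits = floor(log2(294)) + 1 = 9
leading_zeros = num_bits - 1 = 8
binary(294) = 100100110

Elias gamma(294) = '00000000' + '100100110' = 00000000100100110 (17 bits)


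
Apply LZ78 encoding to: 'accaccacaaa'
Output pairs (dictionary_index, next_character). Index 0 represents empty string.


LZ78 encoding steps:
Dictionary: {0: ''}
Step 1: w='' (idx 0), next='a' -> output (0, 'a'), add 'a' as idx 1
Step 2: w='' (idx 0), next='c' -> output (0, 'c'), add 'c' as idx 2
Step 3: w='c' (idx 2), next='a' -> output (2, 'a'), add 'ca' as idx 3
Step 4: w='c' (idx 2), next='c' -> output (2, 'c'), add 'cc' as idx 4
Step 5: w='a' (idx 1), next='c' -> output (1, 'c'), add 'ac' as idx 5
Step 6: w='a' (idx 1), next='a' -> output (1, 'a'), add 'aa' as idx 6
Step 7: w='a' (idx 1), end of input -> output (1, '')


Encoded: [(0, 'a'), (0, 'c'), (2, 'a'), (2, 'c'), (1, 'c'), (1, 'a'), (1, '')]


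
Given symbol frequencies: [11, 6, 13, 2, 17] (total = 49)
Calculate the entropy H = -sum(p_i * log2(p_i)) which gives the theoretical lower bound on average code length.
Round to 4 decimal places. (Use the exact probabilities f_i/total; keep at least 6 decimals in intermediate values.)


Per-symbol terms -p_i * log2(p_i) with p_i = f_i/49:
  p = 11/49 = 0.224490: log2(p) = -2.155278, -p*log2(p) = 0.483838
  p = 6/49 = 0.122449: log2(p) = -3.029747, -p*log2(p) = 0.370989
  p = 13/49 = 0.265306: log2(p) = -1.914270, -p*log2(p) = 0.507868
  p = 2/49 = 0.040816: log2(p) = -4.614710, -p*log2(p) = 0.188356
  p = 17/49 = 0.346939: log2(p) = -1.527247, -p*log2(p) = 0.529861
H = 0.483838 + 0.370989 + 0.507868 + 0.188356 + 0.529861 = 2.080912

H = 2.0809 bits/symbol


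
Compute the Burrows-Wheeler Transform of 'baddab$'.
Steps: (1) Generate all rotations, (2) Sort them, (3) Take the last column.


Rotations (sorted):
  0: $baddab -> last char: b
  1: ab$badd -> last char: d
  2: addab$b -> last char: b
  3: b$badda -> last char: a
  4: baddab$ -> last char: $
  5: dab$bad -> last char: d
  6: ddab$ba -> last char: a


BWT = bdba$da


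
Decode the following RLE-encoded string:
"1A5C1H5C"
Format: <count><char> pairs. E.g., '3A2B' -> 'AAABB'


Expanding each <count><char> pair:
  1A -> 'A'
  5C -> 'CCCCC'
  1H -> 'H'
  5C -> 'CCCCC'

Decoded = ACCCCCHCCCCC


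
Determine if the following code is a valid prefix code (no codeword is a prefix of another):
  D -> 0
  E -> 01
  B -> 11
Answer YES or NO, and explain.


Checking each pair (does one codeword prefix another?):
  D='0' vs E='01': prefix -- VIOLATION

NO -- this is NOT a valid prefix code. D (0) is a prefix of E (01).


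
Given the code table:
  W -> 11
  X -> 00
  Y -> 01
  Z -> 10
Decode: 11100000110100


Decoding:
11 -> W
10 -> Z
00 -> X
00 -> X
11 -> W
01 -> Y
00 -> X


Result: WZXXWYX


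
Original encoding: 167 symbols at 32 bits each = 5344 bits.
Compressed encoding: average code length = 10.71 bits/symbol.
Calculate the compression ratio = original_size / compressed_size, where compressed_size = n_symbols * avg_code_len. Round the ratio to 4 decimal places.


original_size = n_symbols * orig_bits = 167 * 32 = 5344 bits
compressed_size = n_symbols * avg_code_len = 167 * 10.71 = 1788.57 bits
ratio = original_size / compressed_size = 5344 / 1788.57 = 2.9879

Compression ratio = 2.9879


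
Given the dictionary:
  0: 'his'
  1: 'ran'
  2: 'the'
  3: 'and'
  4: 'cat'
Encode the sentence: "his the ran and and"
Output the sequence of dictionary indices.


Look up each word in the dictionary:
  'his' -> 0
  'the' -> 2
  'ran' -> 1
  'and' -> 3
  'and' -> 3

Encoded: [0, 2, 1, 3, 3]


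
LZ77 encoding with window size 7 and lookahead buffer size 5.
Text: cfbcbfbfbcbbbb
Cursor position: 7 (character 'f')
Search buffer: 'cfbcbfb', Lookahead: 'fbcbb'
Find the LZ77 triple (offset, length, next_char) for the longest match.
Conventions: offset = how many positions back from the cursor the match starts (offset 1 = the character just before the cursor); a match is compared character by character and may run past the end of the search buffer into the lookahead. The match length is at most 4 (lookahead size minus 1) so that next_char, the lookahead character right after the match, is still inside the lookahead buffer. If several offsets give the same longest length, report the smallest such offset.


Try each offset into the search buffer:
  offset=1 (pos 6, char 'b'): match length 0
  offset=2 (pos 5, char 'f'): match length 2
  offset=3 (pos 4, char 'b'): match length 0
  offset=4 (pos 3, char 'c'): match length 0
  offset=5 (pos 2, char 'b'): match length 0
  offset=6 (pos 1, char 'f'): match length 4
  offset=7 (pos 0, char 'c'): match length 0
Longest match has length 4 at offset 6.
next_char = character at position 7 + 4 = 11 -> 'b'

Best match: offset=6, length=4 (matching 'fbcb' starting at position 1)
LZ77 triple: (6, 4, 'b')


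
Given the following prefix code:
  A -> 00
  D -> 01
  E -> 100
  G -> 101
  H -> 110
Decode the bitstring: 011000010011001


Decoding step by step:
Bits 01 -> D
Bits 100 -> E
Bits 00 -> A
Bits 100 -> E
Bits 110 -> H
Bits 01 -> D


Decoded message: DEAEHD


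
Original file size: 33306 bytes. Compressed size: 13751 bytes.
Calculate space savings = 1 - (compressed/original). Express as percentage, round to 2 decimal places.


ratio = compressed/original = 13751/33306 = 0.412869
savings = 1 - ratio = 1 - 0.412869 = 0.587131
as a percentage: 0.587131 * 100 = 58.71%

Space savings = 1 - 13751/33306 = 58.71%


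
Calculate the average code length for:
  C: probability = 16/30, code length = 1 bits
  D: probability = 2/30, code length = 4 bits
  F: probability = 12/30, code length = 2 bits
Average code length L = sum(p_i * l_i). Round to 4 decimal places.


Weighted contributions p_i * l_i:
  C: (16/30) * 1 = 16/30
  D: (2/30) * 4 = 8/30
  F: (12/30) * 2 = 24/30
Sum = (16 + 8 + 24)/30 = 48/30

L = 48/30 = 1.6000 bits/symbol


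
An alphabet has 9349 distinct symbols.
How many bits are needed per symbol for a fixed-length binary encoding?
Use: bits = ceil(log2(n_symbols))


log2(9349) = 13.1906
Bracket: 2^13 = 8192 < 9349 <= 2^14 = 16384
So ceil(log2(9349)) = 14

bits = ceil(log2(9349)) = ceil(13.1906) = 14 bits


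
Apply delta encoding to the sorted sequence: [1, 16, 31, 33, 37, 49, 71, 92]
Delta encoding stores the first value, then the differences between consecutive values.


First value: 1
Deltas:
  16 - 1 = 15
  31 - 16 = 15
  33 - 31 = 2
  37 - 33 = 4
  49 - 37 = 12
  71 - 49 = 22
  92 - 71 = 21


Delta encoded: [1, 15, 15, 2, 4, 12, 22, 21]


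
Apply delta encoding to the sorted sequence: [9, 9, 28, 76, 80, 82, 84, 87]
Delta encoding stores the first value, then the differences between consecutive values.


First value: 9
Deltas:
  9 - 9 = 0
  28 - 9 = 19
  76 - 28 = 48
  80 - 76 = 4
  82 - 80 = 2
  84 - 82 = 2
  87 - 84 = 3


Delta encoded: [9, 0, 19, 48, 4, 2, 2, 3]


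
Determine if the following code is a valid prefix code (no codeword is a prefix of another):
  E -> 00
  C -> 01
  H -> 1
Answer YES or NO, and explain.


Checking each pair (does one codeword prefix another?):
  E='00' vs C='01': no prefix
  E='00' vs H='1': no prefix
  C='01' vs E='00': no prefix
  C='01' vs H='1': no prefix
  H='1' vs E='00': no prefix
  H='1' vs C='01': no prefix
No violation found over all pairs.

YES -- this is a valid prefix code. No codeword is a prefix of any other codeword.


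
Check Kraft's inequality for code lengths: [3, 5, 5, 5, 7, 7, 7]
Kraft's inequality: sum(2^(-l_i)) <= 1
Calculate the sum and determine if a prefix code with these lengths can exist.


Sum = 2^(-3) + 2^(-5) + 2^(-5) + 2^(-5) + 2^(-7) + 2^(-7) + 2^(-7)
    = 0.125 + 0.03125 + 0.03125 + 0.03125 + 0.0078125 + 0.0078125 + 0.0078125
    = 31/128 = 0.2421875
Since 0.2421875 <= 1, Kraft's inequality IS satisfied.
A prefix code with these lengths CAN exist.

Kraft sum = 0.2421875. Satisfied.


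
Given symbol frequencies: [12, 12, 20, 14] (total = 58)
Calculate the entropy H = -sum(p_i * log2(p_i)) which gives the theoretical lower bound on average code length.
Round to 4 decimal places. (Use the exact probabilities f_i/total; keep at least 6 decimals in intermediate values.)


Per-symbol terms -p_i * log2(p_i) with p_i = f_i/58:
  p = 12/58 = 0.206897: log2(p) = -2.273018, -p*log2(p) = 0.470280
  p = 12/58 = 0.206897: log2(p) = -2.273018, -p*log2(p) = 0.470280
  p = 20/58 = 0.344828: log2(p) = -1.536053, -p*log2(p) = 0.529673
  p = 14/58 = 0.241379: log2(p) = -2.050626, -p*log2(p) = 0.494979
H = 0.470280 + 0.470280 + 0.529673 + 0.494979 = 1.965212

H = 1.9652 bits/symbol


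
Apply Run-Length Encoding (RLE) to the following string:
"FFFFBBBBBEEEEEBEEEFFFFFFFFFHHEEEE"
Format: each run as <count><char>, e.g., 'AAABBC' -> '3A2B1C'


Scanning runs left to right:
  i=0: run of 'F' x 4 -> '4F'
  i=4: run of 'B' x 5 -> '5B'
  i=9: run of 'E' x 5 -> '5E'
  i=14: run of 'B' x 1 -> '1B'
  i=15: run of 'E' x 3 -> '3E'
  i=18: run of 'F' x 9 -> '9F'
  i=27: run of 'H' x 2 -> '2H'
  i=29: run of 'E' x 4 -> '4E'

RLE = 4F5B5E1B3E9F2H4E


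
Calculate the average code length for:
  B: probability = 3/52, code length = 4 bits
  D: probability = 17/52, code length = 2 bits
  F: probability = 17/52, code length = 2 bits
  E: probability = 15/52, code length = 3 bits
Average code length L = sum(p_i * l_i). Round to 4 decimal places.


Weighted contributions p_i * l_i:
  B: (3/52) * 4 = 12/52
  D: (17/52) * 2 = 34/52
  F: (17/52) * 2 = 34/52
  E: (15/52) * 3 = 45/52
Sum = (12 + 34 + 34 + 45)/52 = 125/52

L = 125/52 = 2.4038 bits/symbol


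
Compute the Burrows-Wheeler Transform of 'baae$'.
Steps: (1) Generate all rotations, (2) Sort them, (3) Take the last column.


Rotations (sorted):
  0: $baae -> last char: e
  1: aae$b -> last char: b
  2: ae$ba -> last char: a
  3: baae$ -> last char: $
  4: e$baa -> last char: a


BWT = eba$a


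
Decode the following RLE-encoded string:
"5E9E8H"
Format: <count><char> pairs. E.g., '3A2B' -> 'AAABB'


Expanding each <count><char> pair:
  5E -> 'EEEEE'
  9E -> 'EEEEEEEEE'
  8H -> 'HHHHHHHH'

Decoded = EEEEEEEEEEEEEEHHHHHHHH


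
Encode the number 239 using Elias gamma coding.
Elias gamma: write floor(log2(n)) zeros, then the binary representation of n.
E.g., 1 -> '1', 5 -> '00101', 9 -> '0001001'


num_bits = floor(log2(239)) + 1 = 8
leading_zeros = num_bits - 1 = 7
binary(239) = 11101111

Elias gamma(239) = '0000000' + '11101111' = 000000011101111 (15 bits)


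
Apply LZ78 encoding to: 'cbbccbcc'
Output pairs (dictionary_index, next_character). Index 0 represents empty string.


LZ78 encoding steps:
Dictionary: {0: ''}
Step 1: w='' (idx 0), next='c' -> output (0, 'c'), add 'c' as idx 1
Step 2: w='' (idx 0), next='b' -> output (0, 'b'), add 'b' as idx 2
Step 3: w='b' (idx 2), next='c' -> output (2, 'c'), add 'bc' as idx 3
Step 4: w='c' (idx 1), next='b' -> output (1, 'b'), add 'cb' as idx 4
Step 5: w='c' (idx 1), next='c' -> output (1, 'c'), add 'cc' as idx 5


Encoded: [(0, 'c'), (0, 'b'), (2, 'c'), (1, 'b'), (1, 'c')]


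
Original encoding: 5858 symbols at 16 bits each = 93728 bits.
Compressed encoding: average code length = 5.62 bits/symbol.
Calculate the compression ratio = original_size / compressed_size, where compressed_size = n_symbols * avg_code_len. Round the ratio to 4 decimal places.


original_size = n_symbols * orig_bits = 5858 * 16 = 93728 bits
compressed_size = n_symbols * avg_code_len = 5858 * 5.62 = 32921.96 bits
ratio = original_size / compressed_size = 93728 / 32921.96 = 2.847

Compression ratio = 2.847


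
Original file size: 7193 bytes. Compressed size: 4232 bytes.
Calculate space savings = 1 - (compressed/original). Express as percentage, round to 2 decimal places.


ratio = compressed/original = 4232/7193 = 0.58835
savings = 1 - ratio = 1 - 0.58835 = 0.41165
as a percentage: 0.41165 * 100 = 41.17%

Space savings = 1 - 4232/7193 = 41.17%


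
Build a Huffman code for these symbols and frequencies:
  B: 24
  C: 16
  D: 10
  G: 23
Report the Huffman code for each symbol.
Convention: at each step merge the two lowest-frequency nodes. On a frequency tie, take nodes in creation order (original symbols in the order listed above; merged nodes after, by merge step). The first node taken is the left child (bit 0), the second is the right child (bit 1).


Huffman tree construction:
Step 1: Merge D(10) + C(16) = 26
Step 2: Merge G(23) + B(24) = 47
Step 3: Merge (D+C)(26) + (G+B)(47) = 73
Read each symbol's code off the tree from the root (left child = 0, right child = 1).

Codes:
  B: 11 (length 2)
  C: 01 (length 2)
  D: 00 (length 2)
  G: 10 (length 2)
Average code length: 146/73 = 2.0000 bits/symbol


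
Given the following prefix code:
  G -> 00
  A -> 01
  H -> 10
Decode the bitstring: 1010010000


Decoding step by step:
Bits 10 -> H
Bits 10 -> H
Bits 01 -> A
Bits 00 -> G
Bits 00 -> G


Decoded message: HHAGG


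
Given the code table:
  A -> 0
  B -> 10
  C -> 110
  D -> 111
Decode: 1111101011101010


Decoding:
111 -> D
110 -> C
10 -> B
111 -> D
0 -> A
10 -> B
10 -> B


Result: DCBDABB


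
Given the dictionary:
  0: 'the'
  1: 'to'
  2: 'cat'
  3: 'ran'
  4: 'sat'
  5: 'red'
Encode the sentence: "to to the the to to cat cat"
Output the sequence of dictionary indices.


Look up each word in the dictionary:
  'to' -> 1
  'to' -> 1
  'the' -> 0
  'the' -> 0
  'to' -> 1
  'to' -> 1
  'cat' -> 2
  'cat' -> 2

Encoded: [1, 1, 0, 0, 1, 1, 2, 2]


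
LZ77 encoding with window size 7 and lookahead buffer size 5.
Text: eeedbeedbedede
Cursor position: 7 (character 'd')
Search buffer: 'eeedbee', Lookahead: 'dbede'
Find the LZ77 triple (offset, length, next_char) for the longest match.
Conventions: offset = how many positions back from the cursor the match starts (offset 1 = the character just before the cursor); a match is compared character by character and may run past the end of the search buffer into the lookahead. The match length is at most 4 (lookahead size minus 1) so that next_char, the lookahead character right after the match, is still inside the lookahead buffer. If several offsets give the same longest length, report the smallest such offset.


Try each offset into the search buffer:
  offset=1 (pos 6, char 'e'): match length 0
  offset=2 (pos 5, char 'e'): match length 0
  offset=3 (pos 4, char 'b'): match length 0
  offset=4 (pos 3, char 'd'): match length 3
  offset=5 (pos 2, char 'e'): match length 0
  offset=6 (pos 1, char 'e'): match length 0
  offset=7 (pos 0, char 'e'): match length 0
Longest match has length 3 at offset 4.
next_char = character at position 7 + 3 = 10 -> 'd'

Best match: offset=4, length=3 (matching 'dbe' starting at position 3)
LZ77 triple: (4, 3, 'd')


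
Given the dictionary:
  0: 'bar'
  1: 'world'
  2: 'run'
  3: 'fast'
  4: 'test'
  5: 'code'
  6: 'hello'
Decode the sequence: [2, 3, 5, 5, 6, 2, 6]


Look up each index in the dictionary:
  2 -> 'run'
  3 -> 'fast'
  5 -> 'code'
  5 -> 'code'
  6 -> 'hello'
  2 -> 'run'
  6 -> 'hello'

Decoded: "run fast code code hello run hello"


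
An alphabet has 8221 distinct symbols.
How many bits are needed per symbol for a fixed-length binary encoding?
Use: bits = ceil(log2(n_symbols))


log2(8221) = 13.0051
Bracket: 2^13 = 8192 < 8221 <= 2^14 = 16384
So ceil(log2(8221)) = 14

bits = ceil(log2(8221)) = ceil(13.0051) = 14 bits


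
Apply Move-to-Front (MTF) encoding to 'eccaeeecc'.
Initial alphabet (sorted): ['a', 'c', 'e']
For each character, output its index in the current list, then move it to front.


MTF encoding:
'e': index 2 in ['a', 'c', 'e'] -> ['e', 'a', 'c']
'c': index 2 in ['e', 'a', 'c'] -> ['c', 'e', 'a']
'c': index 0 in ['c', 'e', 'a'] -> ['c', 'e', 'a']
'a': index 2 in ['c', 'e', 'a'] -> ['a', 'c', 'e']
'e': index 2 in ['a', 'c', 'e'] -> ['e', 'a', 'c']
'e': index 0 in ['e', 'a', 'c'] -> ['e', 'a', 'c']
'e': index 0 in ['e', 'a', 'c'] -> ['e', 'a', 'c']
'c': index 2 in ['e', 'a', 'c'] -> ['c', 'e', 'a']
'c': index 0 in ['c', 'e', 'a'] -> ['c', 'e', 'a']


Output: [2, 2, 0, 2, 2, 0, 0, 2, 0]


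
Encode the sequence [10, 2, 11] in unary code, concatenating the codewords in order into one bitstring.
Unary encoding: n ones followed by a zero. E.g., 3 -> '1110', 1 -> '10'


Encode each number as n ones followed by a terminating 0:
  10 -> 11111111110 (11 bits)
  2 -> 110 (3 bits)
  11 -> 111111111110 (12 bits)
Total length = 11 + 3 + 12 = 26 bits.

Unary([10, 2, 11]) = 11111111110110111111111110 (26 bits)


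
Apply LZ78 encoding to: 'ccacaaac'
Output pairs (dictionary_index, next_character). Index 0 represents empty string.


LZ78 encoding steps:
Dictionary: {0: ''}
Step 1: w='' (idx 0), next='c' -> output (0, 'c'), add 'c' as idx 1
Step 2: w='c' (idx 1), next='a' -> output (1, 'a'), add 'ca' as idx 2
Step 3: w='ca' (idx 2), next='a' -> output (2, 'a'), add 'caa' as idx 3
Step 4: w='' (idx 0), next='a' -> output (0, 'a'), add 'a' as idx 4
Step 5: w='c' (idx 1), end of input -> output (1, '')


Encoded: [(0, 'c'), (1, 'a'), (2, 'a'), (0, 'a'), (1, '')]


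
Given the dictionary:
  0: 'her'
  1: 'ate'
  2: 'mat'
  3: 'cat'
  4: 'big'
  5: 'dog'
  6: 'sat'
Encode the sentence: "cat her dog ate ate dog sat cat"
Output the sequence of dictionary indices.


Look up each word in the dictionary:
  'cat' -> 3
  'her' -> 0
  'dog' -> 5
  'ate' -> 1
  'ate' -> 1
  'dog' -> 5
  'sat' -> 6
  'cat' -> 3

Encoded: [3, 0, 5, 1, 1, 5, 6, 3]


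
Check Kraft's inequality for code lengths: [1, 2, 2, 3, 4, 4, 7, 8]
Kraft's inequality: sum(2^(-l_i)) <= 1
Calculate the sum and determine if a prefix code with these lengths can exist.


Sum = 2^(-1) + 2^(-2) + 2^(-2) + 2^(-3) + 2^(-4) + 2^(-4) + 2^(-7) + 2^(-8)
    = 0.5 + 0.25 + 0.25 + 0.125 + 0.0625 + 0.0625 + 0.0078125 + 0.00390625
    = 323/256 = 1.26171875
Since 1.26171875 > 1, Kraft's inequality is NOT satisfied.
A prefix code with these lengths CANNOT exist.

Kraft sum = 1.26171875. Not satisfied.


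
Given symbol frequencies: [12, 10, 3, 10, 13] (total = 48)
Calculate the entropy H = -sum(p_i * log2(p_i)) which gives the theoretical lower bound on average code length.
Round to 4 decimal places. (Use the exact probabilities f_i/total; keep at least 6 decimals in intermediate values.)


Per-symbol terms -p_i * log2(p_i) with p_i = f_i/48:
  p = 12/48 = 0.250000: log2(p) = -2.000000, -p*log2(p) = 0.500000
  p = 10/48 = 0.208333: log2(p) = -2.263034, -p*log2(p) = 0.471466
  p = 3/48 = 0.062500: log2(p) = -4.000000, -p*log2(p) = 0.250000
  p = 10/48 = 0.208333: log2(p) = -2.263034, -p*log2(p) = 0.471466
  p = 13/48 = 0.270833: log2(p) = -1.884523, -p*log2(p) = 0.510392
H = 0.500000 + 0.471466 + 0.250000 + 0.471466 + 0.510392 = 2.203324

H = 2.2033 bits/symbol


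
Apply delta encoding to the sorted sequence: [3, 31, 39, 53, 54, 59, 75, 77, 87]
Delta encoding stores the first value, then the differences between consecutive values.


First value: 3
Deltas:
  31 - 3 = 28
  39 - 31 = 8
  53 - 39 = 14
  54 - 53 = 1
  59 - 54 = 5
  75 - 59 = 16
  77 - 75 = 2
  87 - 77 = 10


Delta encoded: [3, 28, 8, 14, 1, 5, 16, 2, 10]


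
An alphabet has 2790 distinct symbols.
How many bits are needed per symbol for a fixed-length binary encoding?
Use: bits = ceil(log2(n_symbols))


log2(2790) = 11.446
Bracket: 2^11 = 2048 < 2790 <= 2^12 = 4096
So ceil(log2(2790)) = 12

bits = ceil(log2(2790)) = ceil(11.446) = 12 bits


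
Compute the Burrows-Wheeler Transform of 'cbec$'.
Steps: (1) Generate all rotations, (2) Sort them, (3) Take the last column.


Rotations (sorted):
  0: $cbec -> last char: c
  1: bec$c -> last char: c
  2: c$cbe -> last char: e
  3: cbec$ -> last char: $
  4: ec$cb -> last char: b


BWT = cce$b


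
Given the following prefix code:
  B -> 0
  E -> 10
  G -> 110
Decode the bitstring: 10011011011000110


Decoding step by step:
Bits 10 -> E
Bits 0 -> B
Bits 110 -> G
Bits 110 -> G
Bits 110 -> G
Bits 0 -> B
Bits 0 -> B
Bits 110 -> G


Decoded message: EBGGGBBG


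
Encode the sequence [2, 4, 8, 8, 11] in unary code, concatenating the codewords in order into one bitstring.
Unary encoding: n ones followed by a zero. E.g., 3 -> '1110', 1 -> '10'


Encode each number as n ones followed by a terminating 0:
  2 -> 110 (3 bits)
  4 -> 11110 (5 bits)
  8 -> 111111110 (9 bits)
  8 -> 111111110 (9 bits)
  11 -> 111111111110 (12 bits)
Total length = 3 + 5 + 9 + 9 + 12 = 38 bits.

Unary([2, 4, 8, 8, 11]) = 11011110111111110111111110111111111110 (38 bits)


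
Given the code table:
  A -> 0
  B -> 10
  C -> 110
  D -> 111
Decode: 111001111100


Decoding:
111 -> D
0 -> A
0 -> A
111 -> D
110 -> C
0 -> A


Result: DAADCA


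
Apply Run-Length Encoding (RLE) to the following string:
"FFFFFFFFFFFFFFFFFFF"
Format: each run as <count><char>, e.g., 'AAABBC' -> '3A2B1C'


Scanning runs left to right:
  i=0: run of 'F' x 19 -> '19F'

RLE = 19F


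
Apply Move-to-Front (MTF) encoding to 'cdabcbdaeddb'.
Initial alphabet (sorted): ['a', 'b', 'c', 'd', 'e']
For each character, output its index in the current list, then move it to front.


MTF encoding:
'c': index 2 in ['a', 'b', 'c', 'd', 'e'] -> ['c', 'a', 'b', 'd', 'e']
'd': index 3 in ['c', 'a', 'b', 'd', 'e'] -> ['d', 'c', 'a', 'b', 'e']
'a': index 2 in ['d', 'c', 'a', 'b', 'e'] -> ['a', 'd', 'c', 'b', 'e']
'b': index 3 in ['a', 'd', 'c', 'b', 'e'] -> ['b', 'a', 'd', 'c', 'e']
'c': index 3 in ['b', 'a', 'd', 'c', 'e'] -> ['c', 'b', 'a', 'd', 'e']
'b': index 1 in ['c', 'b', 'a', 'd', 'e'] -> ['b', 'c', 'a', 'd', 'e']
'd': index 3 in ['b', 'c', 'a', 'd', 'e'] -> ['d', 'b', 'c', 'a', 'e']
'a': index 3 in ['d', 'b', 'c', 'a', 'e'] -> ['a', 'd', 'b', 'c', 'e']
'e': index 4 in ['a', 'd', 'b', 'c', 'e'] -> ['e', 'a', 'd', 'b', 'c']
'd': index 2 in ['e', 'a', 'd', 'b', 'c'] -> ['d', 'e', 'a', 'b', 'c']
'd': index 0 in ['d', 'e', 'a', 'b', 'c'] -> ['d', 'e', 'a', 'b', 'c']
'b': index 3 in ['d', 'e', 'a', 'b', 'c'] -> ['b', 'd', 'e', 'a', 'c']


Output: [2, 3, 2, 3, 3, 1, 3, 3, 4, 2, 0, 3]


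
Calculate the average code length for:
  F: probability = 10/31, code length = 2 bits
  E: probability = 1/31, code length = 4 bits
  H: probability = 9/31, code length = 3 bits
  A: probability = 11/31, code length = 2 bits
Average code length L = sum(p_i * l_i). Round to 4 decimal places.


Weighted contributions p_i * l_i:
  F: (10/31) * 2 = 20/31
  E: (1/31) * 4 = 4/31
  H: (9/31) * 3 = 27/31
  A: (11/31) * 2 = 22/31
Sum = (20 + 4 + 27 + 22)/31 = 73/31

L = 73/31 = 2.3548 bits/symbol


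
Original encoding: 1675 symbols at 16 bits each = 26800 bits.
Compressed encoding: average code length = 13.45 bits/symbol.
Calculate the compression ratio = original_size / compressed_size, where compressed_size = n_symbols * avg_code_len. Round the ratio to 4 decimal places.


original_size = n_symbols * orig_bits = 1675 * 16 = 26800 bits
compressed_size = n_symbols * avg_code_len = 1675 * 13.45 = 22528.75 bits
ratio = original_size / compressed_size = 26800 / 22528.75 = 1.1896

Compression ratio = 1.1896


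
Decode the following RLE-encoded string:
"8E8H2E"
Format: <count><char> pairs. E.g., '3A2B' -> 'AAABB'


Expanding each <count><char> pair:
  8E -> 'EEEEEEEE'
  8H -> 'HHHHHHHH'
  2E -> 'EE'

Decoded = EEEEEEEEHHHHHHHHEE


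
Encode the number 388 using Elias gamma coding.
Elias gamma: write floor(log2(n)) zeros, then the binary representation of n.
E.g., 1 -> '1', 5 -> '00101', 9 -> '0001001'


num_bits = floor(log2(388)) + 1 = 9
leading_zeros = num_bits - 1 = 8
binary(388) = 110000100

Elias gamma(388) = '00000000' + '110000100' = 00000000110000100 (17 bits)


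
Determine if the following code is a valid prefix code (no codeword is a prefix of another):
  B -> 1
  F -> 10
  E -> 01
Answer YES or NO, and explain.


Checking each pair (does one codeword prefix another?):
  B='1' vs F='10': prefix -- VIOLATION

NO -- this is NOT a valid prefix code. B (1) is a prefix of F (10).


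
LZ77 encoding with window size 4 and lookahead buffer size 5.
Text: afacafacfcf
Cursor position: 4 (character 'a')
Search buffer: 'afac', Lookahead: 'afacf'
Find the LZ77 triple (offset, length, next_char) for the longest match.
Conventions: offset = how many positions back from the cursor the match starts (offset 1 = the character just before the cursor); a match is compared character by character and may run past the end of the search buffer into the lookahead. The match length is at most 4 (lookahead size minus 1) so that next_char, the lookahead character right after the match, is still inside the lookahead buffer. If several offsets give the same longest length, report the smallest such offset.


Try each offset into the search buffer:
  offset=1 (pos 3, char 'c'): match length 0
  offset=2 (pos 2, char 'a'): match length 1
  offset=3 (pos 1, char 'f'): match length 0
  offset=4 (pos 0, char 'a'): match length 4
Longest match has length 4 at offset 4.
next_char = character at position 4 + 4 = 8 -> 'f'

Best match: offset=4, length=4 (matching 'afac' starting at position 0)
LZ77 triple: (4, 4, 'f')


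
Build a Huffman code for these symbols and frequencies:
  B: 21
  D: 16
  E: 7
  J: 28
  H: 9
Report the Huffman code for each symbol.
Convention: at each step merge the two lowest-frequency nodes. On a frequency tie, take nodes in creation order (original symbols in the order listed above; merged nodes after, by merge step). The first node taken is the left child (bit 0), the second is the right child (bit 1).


Huffman tree construction:
Step 1: Merge E(7) + H(9) = 16
Step 2: Merge D(16) + (E+H)(16) = 32
Step 3: Merge B(21) + J(28) = 49
Step 4: Merge (D+(E+H))(32) + (B+J)(49) = 81
Read each symbol's code off the tree from the root (left child = 0, right child = 1).

Codes:
  B: 10 (length 2)
  D: 00 (length 2)
  E: 010 (length 3)
  J: 11 (length 2)
  H: 011 (length 3)
Average code length: 178/81 = 2.1975 bits/symbol


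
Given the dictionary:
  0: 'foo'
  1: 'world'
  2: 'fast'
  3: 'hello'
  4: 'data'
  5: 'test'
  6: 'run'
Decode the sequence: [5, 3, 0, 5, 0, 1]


Look up each index in the dictionary:
  5 -> 'test'
  3 -> 'hello'
  0 -> 'foo'
  5 -> 'test'
  0 -> 'foo'
  1 -> 'world'

Decoded: "test hello foo test foo world"


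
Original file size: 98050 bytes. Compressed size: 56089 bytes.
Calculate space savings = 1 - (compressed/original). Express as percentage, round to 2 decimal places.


ratio = compressed/original = 56089/98050 = 0.572045
savings = 1 - ratio = 1 - 0.572045 = 0.427955
as a percentage: 0.427955 * 100 = 42.8%

Space savings = 1 - 56089/98050 = 42.8%
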